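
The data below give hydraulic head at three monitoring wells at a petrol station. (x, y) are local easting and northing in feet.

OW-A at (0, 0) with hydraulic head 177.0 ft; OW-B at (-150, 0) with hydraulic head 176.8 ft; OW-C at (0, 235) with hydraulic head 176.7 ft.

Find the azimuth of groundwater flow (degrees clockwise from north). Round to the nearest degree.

∂h/∂x = (176.8 − 177.0) / (-150 − 0) = +0.001333
∂h/∂y = (176.7 − 177.0) / (235 − 0) = -0.001277
Flow direction (−∇h) has components (-0.001333 E, +0.001277 N).
Azimuth = atan2(E, N) = atan2(-0.001333, +0.001277) = 313.8° ≈ 314°.

314°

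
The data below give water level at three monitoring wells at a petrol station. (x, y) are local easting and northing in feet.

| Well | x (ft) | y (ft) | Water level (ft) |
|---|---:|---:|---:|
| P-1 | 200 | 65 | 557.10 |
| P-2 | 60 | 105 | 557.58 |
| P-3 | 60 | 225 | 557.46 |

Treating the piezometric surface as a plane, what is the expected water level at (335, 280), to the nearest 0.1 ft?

Differences from P-1: to P-2 (Δx, Δy, Δh) = (-140, 40, +0.48); to P-3 = (-140, 160, +0.36).
Determinant of the coordinate differences = (-140)·160 − (-140)·40 = -16800.
∂h/∂x = [(+0.48)·160 − (+0.36)·40] / -16800 = -0.003714
∂h/∂y = [(-140)·(+0.36) − (-140)·(+0.48)] / -16800 = -0.001000
h(335, 280) = 557.10 + (-0.003714)·(135) + (-0.001000)·(215) = 557.10 -0.501 -0.215 = 556.384 ft.

556.4 ft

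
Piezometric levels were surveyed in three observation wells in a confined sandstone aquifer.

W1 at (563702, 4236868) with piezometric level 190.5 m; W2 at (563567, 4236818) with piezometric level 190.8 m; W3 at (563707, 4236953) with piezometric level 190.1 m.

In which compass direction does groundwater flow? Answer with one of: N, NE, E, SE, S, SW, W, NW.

N

Taking W1 as reference: W2−W1 = (-135, -50, +0.3); W3−W1 = (5, 85, -0.4).
Solve a·Δx + b·Δy = Δh: det = (-135)·85 − 5·(-50) = -11225.
∂h/∂x = [(+0.3)·85 − (-0.4)·(-50)] / -11225 = -0.0004900
∂h/∂y = [(-135)·(-0.4) − 5·(+0.3)] / -11225 = -0.004677
Flow = −∇h = (+0.0004900 east, +0.004677 north), which points north.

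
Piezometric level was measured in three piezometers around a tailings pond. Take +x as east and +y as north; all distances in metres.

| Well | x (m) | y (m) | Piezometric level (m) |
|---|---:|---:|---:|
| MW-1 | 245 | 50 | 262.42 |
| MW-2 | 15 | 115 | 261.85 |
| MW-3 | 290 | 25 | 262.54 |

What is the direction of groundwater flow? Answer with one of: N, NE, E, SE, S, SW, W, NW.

Taking MW-1 as reference: MW-2−MW-1 = (-230, 65, -0.57); MW-3−MW-1 = (45, -25, +0.12).
Solve a·Δx + b·Δy = Δh: det = (-230)·(-25) − 45·65 = 2825.
∂h/∂x = [(-0.57)·(-25) − (+0.12)·65] / 2825 = +0.002283
∂h/∂y = [(-230)·(+0.12) − 45·(-0.57)] / 2825 = -0.0006903
Flow = −∇h = (-0.002283 east, +0.0006903 north), which points west.

W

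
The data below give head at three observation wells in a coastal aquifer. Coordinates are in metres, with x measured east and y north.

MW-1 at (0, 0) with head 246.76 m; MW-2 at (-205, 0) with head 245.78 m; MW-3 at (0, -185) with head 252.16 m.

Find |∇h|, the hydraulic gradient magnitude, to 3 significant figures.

0.0296

∂h/∂x = (245.78 − 246.76) / (-205 − 0) = +0.004780
∂h/∂y = (252.16 − 246.76) / (-185 − 0) = -0.02919
|∇h| = √(0.004780² + -0.02919²) = 0.02958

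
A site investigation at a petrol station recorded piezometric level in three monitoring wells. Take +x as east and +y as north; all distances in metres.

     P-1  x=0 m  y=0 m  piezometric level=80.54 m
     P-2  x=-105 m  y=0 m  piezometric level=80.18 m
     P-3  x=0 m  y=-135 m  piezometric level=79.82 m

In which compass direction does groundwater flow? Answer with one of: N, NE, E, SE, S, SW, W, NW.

SW

∂h/∂x = (80.18 − 80.54) / (-105 − 0) = +0.003429
∂h/∂y = (79.82 − 80.54) / (-135 − 0) = +0.005333
Flow = −∇h = (-0.003429 east, -0.005333 north), which points southwest.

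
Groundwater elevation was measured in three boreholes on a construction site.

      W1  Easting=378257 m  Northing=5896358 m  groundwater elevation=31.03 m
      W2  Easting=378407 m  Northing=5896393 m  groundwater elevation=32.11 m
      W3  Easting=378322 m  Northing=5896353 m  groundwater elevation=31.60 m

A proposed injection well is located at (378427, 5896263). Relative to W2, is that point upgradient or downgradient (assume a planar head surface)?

Three-point gradient (reference W1): Δ to W2 = (150, 35, +1.08), Δ to W3 = (65, -5, +0.57).
∂h/∂x = +0.008380, ∂h/∂y = -0.005058 (det = -3025).
Head at (378427, 5896263) = 31.03 + (+0.008380)·(170) + (-0.005058)·(-95) = 32.94 m.
That is higher than the 32.11 m at W2, so the point is upgradient.

upgradient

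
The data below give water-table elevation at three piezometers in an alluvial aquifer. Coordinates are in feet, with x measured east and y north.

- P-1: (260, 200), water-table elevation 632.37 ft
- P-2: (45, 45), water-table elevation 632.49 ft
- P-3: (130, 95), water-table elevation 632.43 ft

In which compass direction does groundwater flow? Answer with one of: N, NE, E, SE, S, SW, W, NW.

Differences from P-1: to P-2 (Δx, Δy, Δh) = (-215, -155, +0.12); to P-3 = (-130, -105, +0.06).
Determinant of the coordinate differences = (-215)·(-105) − (-130)·(-155) = 2425.
∂h/∂x = [(+0.12)·(-105) − (+0.06)·(-155)] / 2425 = -0.001361
∂h/∂y = [(-215)·(+0.06) − (-130)·(+0.12)] / 2425 = +0.001113
Flow = −∇h = (+0.001361 east, -0.001113 north), which points southeast.

SE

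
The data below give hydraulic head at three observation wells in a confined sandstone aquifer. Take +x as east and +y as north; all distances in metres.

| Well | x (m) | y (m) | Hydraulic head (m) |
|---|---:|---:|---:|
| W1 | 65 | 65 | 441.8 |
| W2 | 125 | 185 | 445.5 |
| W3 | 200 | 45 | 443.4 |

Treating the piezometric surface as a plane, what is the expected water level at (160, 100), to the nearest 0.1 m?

Differences from W1: to W2 (Δx, Δy, Δh) = (60, 120, +3.7); to W3 = (135, -20, +1.6).
Determinant of the coordinate differences = 60·(-20) − 135·120 = -17400.
∂h/∂x = [(+3.7)·(-20) − (+1.6)·120] / -17400 = +0.01529
∂h/∂y = [60·(+1.6) − 135·(+3.7)] / -17400 = +0.02319
h(160, 100) = 441.8 + (+0.01529)·(95) + (+0.02319)·(35) = 441.8 +1.452 +0.812 = 444.064 m.

444.1 m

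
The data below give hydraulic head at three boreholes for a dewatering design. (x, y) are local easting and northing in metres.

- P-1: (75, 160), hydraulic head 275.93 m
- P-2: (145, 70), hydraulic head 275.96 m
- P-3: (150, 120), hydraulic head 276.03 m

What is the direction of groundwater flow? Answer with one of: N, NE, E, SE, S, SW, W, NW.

With h = a·x + b·y + c and P-1 as origin, the differences give:
  70·a + (-90)·b = +0.03
  75·a + (-40)·b = +0.10
Eliminate b (×(-40) and ×(-90), subtract): 3950·a = 7.800 → a = ∂h/∂x = +0.001975
Back-substitute: b = ∂h/∂y = +0.001203.
Flow = −∇h = (-0.001975 east, -0.001203 north), which points southwest.

SW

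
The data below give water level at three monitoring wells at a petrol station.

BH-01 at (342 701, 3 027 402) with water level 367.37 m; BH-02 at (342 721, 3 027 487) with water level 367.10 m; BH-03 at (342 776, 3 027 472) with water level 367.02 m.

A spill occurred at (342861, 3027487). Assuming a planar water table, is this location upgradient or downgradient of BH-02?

downgradient

Taking BH-01 as reference: BH-02−BH-01 = (20, 85, -0.27); BH-03−BH-01 = (75, 70, -0.35).
Determinant of the coordinate differences = 20·70 − 75·85 = -4975.
∂h/∂x = [(-0.27)·70 − (-0.35)·85] / -4975 = -0.002181
∂h/∂y = [20·(-0.35) − 75·(-0.27)] / -4975 = -0.002663
Head at (342861, 3027487) = 367.37 + (-0.002181)·(160) + (-0.002663)·(85) = 366.79 m.
That is lower than the 367.10 m at BH-02, so the point is downgradient.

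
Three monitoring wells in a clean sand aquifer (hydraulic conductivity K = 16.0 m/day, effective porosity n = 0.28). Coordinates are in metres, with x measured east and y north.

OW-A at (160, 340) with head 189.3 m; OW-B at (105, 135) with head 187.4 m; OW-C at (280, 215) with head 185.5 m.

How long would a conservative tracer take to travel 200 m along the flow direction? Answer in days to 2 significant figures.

With h = a·x + b·y + c and OW-A as origin, the differences give:
  (-55)·a + (-205)·b = -1.9
  120·a + (-125)·b = -3.8
Eliminate b (×(-125) and ×(-205), subtract): 31475·a = -541.50 → a = ∂h/∂x = -0.01720
Back-substitute: b = ∂h/∂y = +0.01388.
|∇h| = √(-0.01720² + 0.01388²) = 0.0221
Seepage velocity v = K·i/n = 16.0 × 0.0221 / 0.28 = 1.263 m/day.
t = 200 / 1.263 = 158.4 days.

160 days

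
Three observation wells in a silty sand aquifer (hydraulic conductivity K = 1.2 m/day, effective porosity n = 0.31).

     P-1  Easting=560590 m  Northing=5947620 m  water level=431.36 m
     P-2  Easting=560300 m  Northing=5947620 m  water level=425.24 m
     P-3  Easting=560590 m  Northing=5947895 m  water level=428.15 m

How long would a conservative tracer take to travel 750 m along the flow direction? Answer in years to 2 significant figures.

∂h/∂x = (425.24 − 431.36) / (560300 − 560590) = +0.02110
∂h/∂y = (428.15 − 431.36) / (5947895 − 5947620) = -0.01167
|∇h| = √(0.02110² + -0.01167²) = 0.02411
Seepage velocity v = K·i/n = 1.2 × 0.02411 / 0.31 = 0.09333 m/day.
t = 750 / 0.09333 = 8036 days = 22 years.

22 years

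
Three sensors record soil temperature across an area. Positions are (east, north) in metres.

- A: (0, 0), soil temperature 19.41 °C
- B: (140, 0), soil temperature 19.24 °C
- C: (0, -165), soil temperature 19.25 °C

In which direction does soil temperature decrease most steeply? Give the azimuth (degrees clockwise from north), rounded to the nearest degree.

129°

∂T/∂x = (19.24 − 19.41) / (140 − 0) = -0.001214
∂T/∂y = (19.25 − 19.41) / (-165 − 0) = +0.0009697
Steepest decrease is along −∇f: components (+0.001214 E, -0.0009697 N).
Azimuth = atan2(+0.001214, -0.0009697) = 128.6° ≈ 129°.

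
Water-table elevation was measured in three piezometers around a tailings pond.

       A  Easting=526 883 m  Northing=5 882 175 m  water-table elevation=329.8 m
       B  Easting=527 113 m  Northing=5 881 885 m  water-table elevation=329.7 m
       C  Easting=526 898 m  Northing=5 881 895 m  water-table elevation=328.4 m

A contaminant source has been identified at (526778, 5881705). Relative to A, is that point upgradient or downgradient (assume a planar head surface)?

downgradient

With h = a·x + b·y + c and A as origin, the differences give:
  230·a + (-290)·b = -0.1
  15·a + (-280)·b = -1.4
Eliminate b (×(-280) and ×(-290), subtract): -60050·a = -378.00 → a = ∂h/∂x = +0.006295
Back-substitute: b = ∂h/∂y = +0.005337.
Head at (526778, 5881705) = 329.8 + (+0.006295)·(-105) + (+0.005337)·(-470) = 326.63 m.
That is lower than the 329.8 m at A, so the point is downgradient.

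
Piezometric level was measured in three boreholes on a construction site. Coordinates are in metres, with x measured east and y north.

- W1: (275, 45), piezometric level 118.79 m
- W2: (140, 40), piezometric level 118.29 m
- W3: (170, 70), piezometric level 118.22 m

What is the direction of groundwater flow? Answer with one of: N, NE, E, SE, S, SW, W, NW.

With h = a·x + b·y + c and W1 as origin, the differences give:
  (-135)·a + (-5)·b = -0.50
  (-105)·a + 25·b = -0.57
Eliminate b (×25 and ×(-5), subtract): -3900·a = -15.350 → a = ∂h/∂x = +0.003936
Back-substitute: b = ∂h/∂y = -0.006269.
Flow = −∇h = (-0.003936 east, +0.006269 north), which points northwest.

NW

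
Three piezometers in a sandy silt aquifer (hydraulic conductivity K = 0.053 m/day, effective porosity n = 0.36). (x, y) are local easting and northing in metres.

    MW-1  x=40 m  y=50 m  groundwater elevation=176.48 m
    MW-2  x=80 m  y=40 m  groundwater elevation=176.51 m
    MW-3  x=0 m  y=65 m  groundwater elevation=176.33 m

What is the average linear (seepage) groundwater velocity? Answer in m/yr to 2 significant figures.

1.3 m/yr

Differences from MW-1: to MW-2 (Δx, Δy, Δh) = (40, -10, +0.03); to MW-3 = (-40, 15, -0.15).
Solve a·Δx + b·Δy = Δh: det = 40·15 − (-40)·(-10) = 200.
∂h/∂x = [(+0.03)·15 − (-0.15)·(-10)] / 200 = -0.005250
∂h/∂y = [40·(-0.15) − (-40)·(+0.03)] / 200 = -0.02400
|∇h| = √(-0.005250² + -0.02400²) = 0.02457
Seepage velocity v = K·i/n = 0.053 × 0.02457 / 0.36 = 0.003617 m/day = 1.321 m/yr.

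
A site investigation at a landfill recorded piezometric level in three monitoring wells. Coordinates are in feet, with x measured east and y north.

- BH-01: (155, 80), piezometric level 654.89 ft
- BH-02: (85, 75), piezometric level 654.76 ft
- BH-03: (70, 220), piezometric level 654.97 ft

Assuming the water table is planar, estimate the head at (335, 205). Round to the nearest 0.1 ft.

655.4 ft

Taking BH-01 as reference: BH-02−BH-01 = (-70, -5, -0.13); BH-03−BH-01 = (-85, 140, +0.08).
Solve a·Δx + b·Δy = Δh: det = (-70)·140 − (-85)·(-5) = -10225.
∂h/∂x = [(-0.13)·140 − (+0.08)·(-5)] / -10225 = +0.001741
∂h/∂y = [(-70)·(+0.08) − (-85)·(-0.13)] / -10225 = +0.001628
h(335, 205) = 654.89 + (+0.001741)·(180) + (+0.001628)·(125) = 654.89 +0.313 +0.204 = 655.407 ft.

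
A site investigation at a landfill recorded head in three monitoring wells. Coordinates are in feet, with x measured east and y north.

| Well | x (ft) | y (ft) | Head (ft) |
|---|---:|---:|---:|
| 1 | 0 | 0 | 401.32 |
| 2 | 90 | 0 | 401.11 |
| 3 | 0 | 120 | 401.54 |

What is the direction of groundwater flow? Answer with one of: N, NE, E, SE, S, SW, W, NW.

∂h/∂x = (401.11 − 401.32) / (90 − 0) = -0.002333
∂h/∂y = (401.54 − 401.32) / (120 − 0) = +0.001833
Flow = −∇h = (+0.002333 east, -0.001833 north), which points southeast.

SE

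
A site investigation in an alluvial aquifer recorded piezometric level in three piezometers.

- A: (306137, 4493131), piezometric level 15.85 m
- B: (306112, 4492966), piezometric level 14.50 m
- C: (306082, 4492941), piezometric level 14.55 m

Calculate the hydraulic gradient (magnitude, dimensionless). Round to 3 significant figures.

With h = a·x + b·y + c and A as origin, the differences give:
  (-25)·a + (-165)·b = -1.35
  (-55)·a + (-190)·b = -1.30
Eliminate b (×(-190) and ×(-165), subtract): -4325·a = 42.000 → a = ∂h/∂x = -0.009711
Back-substitute: b = ∂h/∂y = +0.009653.
|∇h| = √(-0.009711² + 0.009653²) = 0.01369

0.0137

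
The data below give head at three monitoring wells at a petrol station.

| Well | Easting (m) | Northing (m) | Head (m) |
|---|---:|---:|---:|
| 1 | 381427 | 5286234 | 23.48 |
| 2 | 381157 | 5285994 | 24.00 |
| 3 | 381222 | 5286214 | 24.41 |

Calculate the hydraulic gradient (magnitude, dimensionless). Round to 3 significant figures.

0.00587

Taking 1 as reference: 2−1 = (-270, -240, +0.52); 3−1 = (-205, -20, +0.93).
Determinant of the coordinate differences = (-270)·(-20) − (-205)·(-240) = -43800.
∂h/∂x = [(+0.52)·(-20) − (+0.93)·(-240)] / -43800 = -0.004858
∂h/∂y = [(-270)·(+0.93) − (-205)·(+0.52)] / -43800 = +0.003299
|∇h| = √(-0.004858² + 0.003299²) = 0.005872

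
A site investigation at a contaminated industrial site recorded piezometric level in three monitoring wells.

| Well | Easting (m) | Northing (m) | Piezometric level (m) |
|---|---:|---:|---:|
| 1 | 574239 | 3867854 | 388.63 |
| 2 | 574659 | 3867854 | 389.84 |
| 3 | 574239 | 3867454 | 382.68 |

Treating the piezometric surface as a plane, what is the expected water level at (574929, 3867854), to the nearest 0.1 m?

∂h/∂x = (389.84 − 388.63) / (574659 − 574239) = +0.002881
∂h/∂y = (382.68 − 388.63) / (3867454 − 3867854) = +0.01487
h(574929, 3867854) = 388.63 + (+0.002881)·(690) + (+0.01487)·(0) = 388.63 +1.988 +0.000 = 390.618 m.

390.6 m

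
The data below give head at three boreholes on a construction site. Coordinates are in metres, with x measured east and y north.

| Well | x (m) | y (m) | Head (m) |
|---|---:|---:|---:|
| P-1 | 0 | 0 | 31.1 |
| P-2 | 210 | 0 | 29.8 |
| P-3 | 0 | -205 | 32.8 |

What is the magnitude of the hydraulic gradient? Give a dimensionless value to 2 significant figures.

0.010

∂h/∂x = (29.8 − 31.1) / (210 − 0) = -0.006190
∂h/∂y = (32.8 − 31.1) / (-205 − 0) = -0.008293
|∇h| = √(-0.006190² + -0.008293²) = 0.01035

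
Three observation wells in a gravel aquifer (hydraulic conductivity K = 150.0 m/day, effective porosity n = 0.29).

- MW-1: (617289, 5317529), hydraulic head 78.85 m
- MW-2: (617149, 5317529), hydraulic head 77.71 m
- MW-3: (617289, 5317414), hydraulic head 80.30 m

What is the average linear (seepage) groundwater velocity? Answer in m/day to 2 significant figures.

∂h/∂x = (77.71 − 78.85) / (617149 − 617289) = +0.008143
∂h/∂y = (80.30 − 78.85) / (5317414 − 5317529) = -0.01261
|∇h| = √(0.008143² + -0.01261²) = 0.01501
Seepage velocity v = K·i/n = 150.0 × 0.01501 / 0.29 = 7.764 m/day.

7.8 m/day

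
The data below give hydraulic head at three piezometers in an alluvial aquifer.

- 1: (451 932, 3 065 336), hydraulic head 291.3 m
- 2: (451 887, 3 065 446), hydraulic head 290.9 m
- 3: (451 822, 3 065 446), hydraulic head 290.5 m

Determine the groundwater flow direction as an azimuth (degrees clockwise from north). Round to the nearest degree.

280°

Taking 1 as reference: 2−1 = (-45, 110, -0.4); 3−1 = (-110, 110, -0.8).
Determinant of the coordinate differences = (-45)·110 − (-110)·110 = 7150.
∂h/∂x = [(-0.4)·110 − (-0.8)·110] / 7150 = +0.006154
∂h/∂y = [(-45)·(-0.8) − (-110)·(-0.4)] / 7150 = -0.001119
Flow direction (−∇h) has components (-0.006154 E, +0.001119 N).
Azimuth = atan2(E, N) = atan2(-0.006154, +0.001119) = 280.3° ≈ 280°.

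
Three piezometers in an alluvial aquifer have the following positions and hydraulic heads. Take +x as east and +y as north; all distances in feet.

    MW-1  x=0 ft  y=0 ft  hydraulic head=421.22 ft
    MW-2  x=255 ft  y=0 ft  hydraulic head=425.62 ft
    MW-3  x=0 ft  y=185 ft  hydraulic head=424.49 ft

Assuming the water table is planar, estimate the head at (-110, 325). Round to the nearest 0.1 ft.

425.1 ft

∂h/∂x = (425.62 − 421.22) / (255 − 0) = +0.01725
∂h/∂y = (424.49 − 421.22) / (185 − 0) = +0.01768
h(-110, 325) = 421.22 + (+0.01725)·(-110) + (+0.01768)·(325) = 421.22 -1.898 +5.745 = 425.067 ft.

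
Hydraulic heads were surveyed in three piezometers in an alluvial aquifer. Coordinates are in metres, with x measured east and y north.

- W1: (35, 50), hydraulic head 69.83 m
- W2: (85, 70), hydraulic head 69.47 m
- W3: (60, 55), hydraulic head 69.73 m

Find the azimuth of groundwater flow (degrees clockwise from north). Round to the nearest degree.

With h = a·x + b·y + c and W1 as origin, the differences give:
  50·a + 20·b = -0.36
  25·a + 5·b = -0.10
Eliminate b (×5 and ×20, subtract): -250·a = 0.200 → a = ∂h/∂x = -0.0008000
Back-substitute: b = ∂h/∂y = -0.01600.
Flow direction (−∇h) has components (+0.0008000 E, +0.01600 N).
Azimuth = atan2(E, N) = atan2(+0.0008000, +0.01600) = 2.9° ≈ 003°.

003°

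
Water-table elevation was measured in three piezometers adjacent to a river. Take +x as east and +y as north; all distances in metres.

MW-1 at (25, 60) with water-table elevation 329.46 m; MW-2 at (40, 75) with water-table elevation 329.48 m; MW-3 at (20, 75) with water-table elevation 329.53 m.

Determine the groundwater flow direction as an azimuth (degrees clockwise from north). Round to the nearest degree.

147°

Three-point gradient (reference MW-1): Δ to MW-2 = (15, 15, +0.02), Δ to MW-3 = (-5, 15, +0.07).
∂h/∂x = -0.002500, ∂h/∂y = +0.003833 (det = 300).
Flow direction (−∇h) has components (+0.002500 E, -0.003833 N).
Azimuth = atan2(E, N) = atan2(+0.002500, -0.003833) = 146.9° ≈ 147°.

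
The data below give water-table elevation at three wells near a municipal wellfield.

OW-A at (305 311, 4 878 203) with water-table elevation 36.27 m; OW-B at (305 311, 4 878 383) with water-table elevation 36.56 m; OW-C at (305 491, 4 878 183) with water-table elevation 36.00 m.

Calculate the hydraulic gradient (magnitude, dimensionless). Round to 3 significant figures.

0.00208

Differences from OW-A: to OW-B (Δx, Δy, Δh) = (0, 180, +0.29); to OW-C = (180, -20, -0.27).
Determinant of the coordinate differences = 0·(-20) − 180·180 = -32400.
∂h/∂x = [(+0.29)·(-20) − (-0.27)·180] / -32400 = -0.001321
∂h/∂y = [0·(-0.27) − 180·(+0.29)] / -32400 = +0.001611
|∇h| = √(-0.001321² + 0.001611²) = 0.002083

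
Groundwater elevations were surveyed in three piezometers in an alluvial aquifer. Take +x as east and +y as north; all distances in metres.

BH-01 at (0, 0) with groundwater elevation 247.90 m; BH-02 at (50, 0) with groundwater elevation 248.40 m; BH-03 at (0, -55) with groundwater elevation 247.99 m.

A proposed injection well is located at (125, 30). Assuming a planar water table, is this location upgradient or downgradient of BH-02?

∂h/∂x = (248.40 − 247.90) / (50 − 0) = +0.01000
∂h/∂y = (247.99 − 247.90) / (-55 − 0) = -0.001636
Head at (125, 30) = 247.90 + (+0.01000)·(125) + (-0.001636)·(30) = 249.10 m.
That is higher than the 248.40 m at BH-02, so the point is upgradient.

upgradient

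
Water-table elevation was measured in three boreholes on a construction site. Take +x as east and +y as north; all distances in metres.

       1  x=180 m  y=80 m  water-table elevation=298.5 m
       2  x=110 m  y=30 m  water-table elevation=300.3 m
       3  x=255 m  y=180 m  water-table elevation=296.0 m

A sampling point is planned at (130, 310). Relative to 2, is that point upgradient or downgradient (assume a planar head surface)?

Taking 1 as reference: 2−1 = (-70, -50, +1.8); 3−1 = (75, 100, -2.5).
Solve a·Δx + b·Δy = Δh: det = (-70)·100 − 75·(-50) = -3250.
∂h/∂x = [(+1.8)·100 − (-2.5)·(-50)] / -3250 = -0.01692
∂h/∂y = [(-70)·(-2.5) − 75·(+1.8)] / -3250 = -0.01231
Head at (130, 310) = 298.5 + (-0.01692)·(-50) + (-0.01231)·(230) = 296.52 m.
That is lower than the 300.3 m at 2, so the point is downgradient.

downgradient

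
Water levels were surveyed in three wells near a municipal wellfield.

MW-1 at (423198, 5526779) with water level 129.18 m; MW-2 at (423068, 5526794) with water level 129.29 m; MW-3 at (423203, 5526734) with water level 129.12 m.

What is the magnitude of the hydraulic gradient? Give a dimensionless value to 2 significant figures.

Three-point gradient (reference MW-1): Δ to MW-2 = (-130, 15, +0.11), Δ to MW-3 = (5, -45, -0.06).
∂h/∂x = -0.0007013, ∂h/∂y = +0.001255 (det = 5775).
|∇h| = √(-0.0007013² + 0.001255²) = 0.001438

0.0014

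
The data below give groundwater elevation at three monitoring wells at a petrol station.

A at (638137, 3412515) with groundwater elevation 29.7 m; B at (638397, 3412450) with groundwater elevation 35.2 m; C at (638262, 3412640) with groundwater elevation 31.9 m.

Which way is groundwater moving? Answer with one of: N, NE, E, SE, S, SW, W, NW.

With h = a·x + b·y + c and A as origin, the differences give:
  260·a + (-65)·b = +5.5
  125·a + 125·b = +2.2
Eliminate b (×125 and ×(-65), subtract): 40625·a = 830.50 → a = ∂h/∂x = +0.02044
Back-substitute: b = ∂h/∂y = -0.002843.
Flow = −∇h = (-0.02044 east, +0.002843 north), which points west.

W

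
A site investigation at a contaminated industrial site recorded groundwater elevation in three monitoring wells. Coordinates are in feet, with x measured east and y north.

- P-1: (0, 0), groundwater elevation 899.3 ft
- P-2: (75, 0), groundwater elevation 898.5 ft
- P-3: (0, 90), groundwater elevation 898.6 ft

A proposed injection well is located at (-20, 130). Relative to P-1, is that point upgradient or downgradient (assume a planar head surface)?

∂h/∂x = (898.5 − 899.3) / (75 − 0) = -0.01067
∂h/∂y = (898.6 − 899.3) / (90 − 0) = -0.007778
Head at (-20, 130) = 899.3 + (-0.01067)·(-20) + (-0.007778)·(130) = 898.50 ft.
That is lower than the 899.3 ft at P-1, so the point is downgradient.

downgradient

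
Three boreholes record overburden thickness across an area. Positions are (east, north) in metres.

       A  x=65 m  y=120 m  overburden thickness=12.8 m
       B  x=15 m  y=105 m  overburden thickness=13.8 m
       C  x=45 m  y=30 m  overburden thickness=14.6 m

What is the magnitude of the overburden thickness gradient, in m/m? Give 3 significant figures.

Differences from A: to B (Δx, Δy, Δh) = (-50, -15, +1.0); to C = (-20, -90, +1.8).
Determinant of the coordinate differences = (-50)·(-90) − (-20)·(-15) = 4200.
∂d/∂x = [(+1.0)·(-90) − (+1.8)·(-15)] / 4200 = -0.01500
∂d/∂y = [(-50)·(+1.8) − (-20)·(+1.0)] / 4200 = -0.01667
|∇f| = √(-0.01500² + -0.01667²) = 0.02243 m/m

0.0224 m/m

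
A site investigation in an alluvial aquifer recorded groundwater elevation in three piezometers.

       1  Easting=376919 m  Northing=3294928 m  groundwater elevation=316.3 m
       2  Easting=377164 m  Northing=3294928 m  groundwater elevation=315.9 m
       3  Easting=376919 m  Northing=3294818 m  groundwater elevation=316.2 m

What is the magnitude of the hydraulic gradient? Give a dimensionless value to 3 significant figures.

0.00187

∂h/∂x = (315.9 − 316.3) / (377164 − 376919) = -0.001633
∂h/∂y = (316.2 − 316.3) / (3294818 − 3294928) = +0.0009091
|∇h| = √(-0.001633² + 0.0009091²) = 0.001869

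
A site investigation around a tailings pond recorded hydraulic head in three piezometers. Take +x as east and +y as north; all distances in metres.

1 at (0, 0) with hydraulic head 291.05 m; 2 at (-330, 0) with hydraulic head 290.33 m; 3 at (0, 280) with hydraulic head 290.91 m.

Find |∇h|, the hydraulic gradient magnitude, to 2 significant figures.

∂h/∂x = (290.33 − 291.05) / (-330 − 0) = +0.002182
∂h/∂y = (290.91 − 291.05) / (280 − 0) = -0.0005000
|∇h| = √(0.002182² + -0.0005000²) = 0.002239

0.0022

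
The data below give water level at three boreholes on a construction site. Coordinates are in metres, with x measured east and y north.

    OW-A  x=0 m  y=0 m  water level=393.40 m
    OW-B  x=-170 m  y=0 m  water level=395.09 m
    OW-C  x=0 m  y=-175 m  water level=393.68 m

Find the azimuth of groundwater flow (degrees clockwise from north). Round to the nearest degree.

∂h/∂x = (395.09 − 393.40) / (-170 − 0) = -0.009941
∂h/∂y = (393.68 − 393.40) / (-175 − 0) = -0.001600
Flow direction (−∇h) has components (+0.009941 E, +0.001600 N).
Azimuth = atan2(E, N) = atan2(+0.009941, +0.001600) = 80.9° ≈ 081°.

081°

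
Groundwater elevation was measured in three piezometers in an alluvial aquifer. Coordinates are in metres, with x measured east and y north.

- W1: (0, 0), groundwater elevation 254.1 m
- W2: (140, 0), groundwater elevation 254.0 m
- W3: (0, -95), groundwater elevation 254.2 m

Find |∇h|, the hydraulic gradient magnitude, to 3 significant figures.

∂h/∂x = (254.0 − 254.1) / (140 − 0) = -0.0007143
∂h/∂y = (254.2 − 254.1) / (-95 − 0) = -0.001053
|∇h| = √(-0.0007143² + -0.001053²) = 0.001272

0.00127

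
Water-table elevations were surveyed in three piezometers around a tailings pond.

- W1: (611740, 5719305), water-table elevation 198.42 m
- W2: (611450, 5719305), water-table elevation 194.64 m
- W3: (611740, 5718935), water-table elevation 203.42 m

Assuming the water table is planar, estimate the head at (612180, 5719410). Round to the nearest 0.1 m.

∂h/∂x = (194.64 − 198.42) / (611450 − 611740) = +0.01303
∂h/∂y = (203.42 − 198.42) / (5718935 − 5719305) = -0.01351
h(612180, 5719410) = 198.42 + (+0.01303)·(440) + (-0.01351)·(105) = 198.42 +5.735 -1.419 = 202.736 m.

202.7 m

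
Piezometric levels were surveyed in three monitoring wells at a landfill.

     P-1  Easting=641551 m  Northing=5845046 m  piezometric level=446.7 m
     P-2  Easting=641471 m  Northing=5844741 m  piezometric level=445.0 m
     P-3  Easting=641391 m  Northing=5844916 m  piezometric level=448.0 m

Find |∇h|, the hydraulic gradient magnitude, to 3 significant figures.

With h = a·x + b·y + c and P-1 as origin, the differences give:
  (-80)·a + (-305)·b = -1.7
  (-160)·a + (-130)·b = +1.3
Eliminate b (×(-130) and ×(-305), subtract): -38400·a = 617.50 → a = ∂h/∂x = -0.01608
Back-substitute: b = ∂h/∂y = +0.009792.
|∇h| = √(-0.01608² + 0.009792²) = 0.01883

0.0188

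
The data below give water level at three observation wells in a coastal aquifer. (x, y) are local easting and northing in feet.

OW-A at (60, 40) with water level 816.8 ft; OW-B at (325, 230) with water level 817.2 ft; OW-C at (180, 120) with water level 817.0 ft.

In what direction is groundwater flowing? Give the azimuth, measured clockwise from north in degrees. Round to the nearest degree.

310°

Differences from OW-A: to OW-B (Δx, Δy, Δh) = (265, 190, +0.4); to OW-C = (120, 80, +0.2).
Determinant of the coordinate differences = 265·80 − 120·190 = -1600.
∂h/∂x = [(+0.4)·80 − (+0.2)·190] / -1600 = +0.003750
∂h/∂y = [265·(+0.2) − 120·(+0.4)] / -1600 = -0.003125
Flow direction (−∇h) has components (-0.003750 E, +0.003125 N).
Azimuth = atan2(E, N) = atan2(-0.003750, +0.003125) = 309.8° ≈ 310°.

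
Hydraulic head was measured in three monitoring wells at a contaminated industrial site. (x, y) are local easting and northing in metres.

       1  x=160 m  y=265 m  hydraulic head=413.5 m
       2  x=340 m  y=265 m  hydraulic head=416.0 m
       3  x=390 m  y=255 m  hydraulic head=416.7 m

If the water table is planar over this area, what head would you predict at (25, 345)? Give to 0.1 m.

Taking 1 as reference: 2−1 = (180, 0, +2.5); 3−1 = (230, -10, +3.2).
Solve a·Δx + b·Δy = Δh: det = 180·(-10) − 230·0 = -1800.
∂h/∂x = [(+2.5)·(-10) − (+3.2)·0] / -1800 = +0.01389
∂h/∂y = [180·(+3.2) − 230·(+2.5)] / -1800 = -0.0005556
h(25, 345) = 413.5 + (+0.01389)·(-135) + (-0.0005556)·(80) = 413.5 -1.875 -0.044 = 411.581 m.

411.6 m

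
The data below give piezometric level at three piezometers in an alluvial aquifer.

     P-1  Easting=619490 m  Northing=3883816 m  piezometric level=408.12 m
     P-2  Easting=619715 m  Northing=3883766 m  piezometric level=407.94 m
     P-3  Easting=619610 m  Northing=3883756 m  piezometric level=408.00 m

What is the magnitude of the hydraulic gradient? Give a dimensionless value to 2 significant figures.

Differences from P-1: to P-2 (Δx, Δy, Δh) = (225, -50, -0.18); to P-3 = (120, -60, -0.12).
Determinant of the coordinate differences = 225·(-60) − 120·(-50) = -7500.
∂h/∂x = [(-0.18)·(-60) − (-0.12)·(-50)] / -7500 = -0.0006400
∂h/∂y = [225·(-0.12) − 120·(-0.18)] / -7500 = +0.0007200
|∇h| = √(-0.0006400² + 0.0007200²) = 0.0009633

0.00096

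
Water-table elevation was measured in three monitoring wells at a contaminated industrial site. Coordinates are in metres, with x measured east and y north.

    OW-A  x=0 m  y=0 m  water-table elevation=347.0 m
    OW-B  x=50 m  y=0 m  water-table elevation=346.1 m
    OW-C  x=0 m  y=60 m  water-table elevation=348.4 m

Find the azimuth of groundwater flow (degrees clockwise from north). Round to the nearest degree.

∂h/∂x = (346.1 − 347.0) / (50 − 0) = -0.01800
∂h/∂y = (348.4 − 347.0) / (60 − 0) = +0.02333
Flow direction (−∇h) has components (+0.01800 E, -0.02333 N).
Azimuth = atan2(E, N) = atan2(+0.01800, -0.02333) = 142.4° ≈ 142°.

142°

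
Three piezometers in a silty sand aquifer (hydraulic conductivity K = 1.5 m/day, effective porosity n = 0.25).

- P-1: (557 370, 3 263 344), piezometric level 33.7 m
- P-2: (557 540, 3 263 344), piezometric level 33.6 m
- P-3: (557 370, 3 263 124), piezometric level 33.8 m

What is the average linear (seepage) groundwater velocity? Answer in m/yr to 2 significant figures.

∂h/∂x = (33.6 − 33.7) / (557540 − 557370) = -0.0005882
∂h/∂y = (33.8 − 33.7) / (3263124 − 3263344) = -0.0004545
|∇h| = √(-0.0005882² + -0.0004545²) = 0.0007433
Seepage velocity v = K·i/n = 1.5 × 0.0007433 / 0.25 = 0.00446 m/day = 1.629 m/yr.

1.6 m/yr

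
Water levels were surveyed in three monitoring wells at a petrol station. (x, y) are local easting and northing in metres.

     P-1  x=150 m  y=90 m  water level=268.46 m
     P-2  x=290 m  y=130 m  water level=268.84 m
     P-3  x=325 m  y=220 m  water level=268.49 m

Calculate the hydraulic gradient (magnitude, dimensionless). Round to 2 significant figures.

Taking P-1 as reference: P-2−P-1 = (140, 40, +0.38); P-3−P-1 = (175, 130, +0.03).
Solve a·Δx + b·Δy = Δh: det = 140·130 − 175·40 = 11200.
∂h/∂x = [(+0.38)·130 − (+0.03)·40] / 11200 = +0.004304
∂h/∂y = [140·(+0.03) − 175·(+0.38)] / 11200 = -0.005562
|∇h| = √(0.004304² + -0.005562²) = 0.007033

0.0070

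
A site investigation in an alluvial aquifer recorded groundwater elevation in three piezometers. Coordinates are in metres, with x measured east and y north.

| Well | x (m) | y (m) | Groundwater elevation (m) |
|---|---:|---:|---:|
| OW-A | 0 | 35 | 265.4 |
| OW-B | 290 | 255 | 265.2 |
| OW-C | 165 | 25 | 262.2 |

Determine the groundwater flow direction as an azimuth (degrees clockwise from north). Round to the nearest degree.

142°

Three-point gradient (reference OW-A): Δ to OW-B = (290, 220, -0.2), Δ to OW-C = (165, -10, -3.2).
∂h/∂x = -0.01801, ∂h/∂y = +0.02283 (det = -39200).
Flow direction (−∇h) has components (+0.01801 E, -0.02283 N).
Azimuth = atan2(E, N) = atan2(+0.01801, -0.02283) = 141.7° ≈ 142°.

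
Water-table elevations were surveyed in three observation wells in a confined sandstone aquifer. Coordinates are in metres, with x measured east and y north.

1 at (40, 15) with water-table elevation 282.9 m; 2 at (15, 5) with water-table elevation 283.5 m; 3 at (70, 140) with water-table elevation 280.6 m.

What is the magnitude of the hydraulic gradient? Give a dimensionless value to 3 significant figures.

With h = a·x + b·y + c and 1 as origin, the differences give:
  (-25)·a + (-10)·b = +0.6
  30·a + 125·b = -2.3
Eliminate b (×125 and ×(-10), subtract): -2825·a = 52.00 → a = ∂h/∂x = -0.01841
Back-substitute: b = ∂h/∂y = -0.01398.
|∇h| = √(-0.01841² + -0.01398²) = 0.02312

0.0231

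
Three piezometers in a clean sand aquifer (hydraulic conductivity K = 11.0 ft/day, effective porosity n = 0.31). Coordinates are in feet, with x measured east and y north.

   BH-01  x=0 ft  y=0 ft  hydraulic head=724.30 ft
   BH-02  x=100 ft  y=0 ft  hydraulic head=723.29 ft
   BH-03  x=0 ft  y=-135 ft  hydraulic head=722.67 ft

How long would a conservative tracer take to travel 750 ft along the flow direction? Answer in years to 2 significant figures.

∂h/∂x = (723.29 − 724.30) / (100 − 0) = -0.01010
∂h/∂y = (722.67 − 724.30) / (-135 − 0) = +0.01207
|∇h| = √(-0.01010² + 0.01207²) = 0.01574
Seepage velocity v = K·i/n = 11.0 × 0.01574 / 0.31 = 0.5585 ft/day.
t = 750 / 0.5585 = 1343 days = 3.68 years.

3.7 years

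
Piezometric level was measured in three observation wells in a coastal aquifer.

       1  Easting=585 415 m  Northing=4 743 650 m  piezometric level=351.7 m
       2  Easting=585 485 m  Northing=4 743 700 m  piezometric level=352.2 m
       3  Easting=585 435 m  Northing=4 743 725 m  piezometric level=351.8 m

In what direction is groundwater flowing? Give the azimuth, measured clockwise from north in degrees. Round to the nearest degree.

275°

Taking 1 as reference: 2−1 = (70, 50, +0.5); 3−1 = (20, 75, +0.1).
Determinant of the coordinate differences = 70·75 − 20·50 = 4250.
∂h/∂x = [(+0.5)·75 − (+0.1)·50] / 4250 = +0.007647
∂h/∂y = [70·(+0.1) − 20·(+0.5)] / 4250 = -0.0007059
Flow direction (−∇h) has components (-0.007647 E, +0.0007059 N).
Azimuth = atan2(E, N) = atan2(-0.007647, +0.0007059) = 275.3° ≈ 275°.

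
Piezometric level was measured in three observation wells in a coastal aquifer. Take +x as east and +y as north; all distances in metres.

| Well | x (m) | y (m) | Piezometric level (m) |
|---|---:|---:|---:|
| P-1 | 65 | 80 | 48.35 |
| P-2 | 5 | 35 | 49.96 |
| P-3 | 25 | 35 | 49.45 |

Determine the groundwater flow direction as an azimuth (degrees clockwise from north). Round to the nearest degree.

086°

Three-point gradient (reference P-1): Δ to P-2 = (-60, -45, +1.61), Δ to P-3 = (-40, -45, +1.10).
∂h/∂x = -0.02550, ∂h/∂y = -0.001778 (det = 900).
Flow direction (−∇h) has components (+0.02550 E, +0.001778 N).
Azimuth = atan2(E, N) = atan2(+0.02550, +0.001778) = 86.0° ≈ 086°.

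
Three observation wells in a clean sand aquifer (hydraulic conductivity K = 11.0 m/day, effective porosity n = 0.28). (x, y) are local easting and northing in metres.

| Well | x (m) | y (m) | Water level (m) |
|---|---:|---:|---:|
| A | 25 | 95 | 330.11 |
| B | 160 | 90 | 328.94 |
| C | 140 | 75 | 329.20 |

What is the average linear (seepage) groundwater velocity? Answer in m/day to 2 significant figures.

0.41 m/day

With h = a·x + b·y + c and A as origin, the differences give:
  135·a + (-5)·b = -1.17
  115·a + (-20)·b = -0.91
Eliminate b (×(-20) and ×(-5), subtract): -2125·a = 18.850 → a = ∂h/∂x = -0.008871
Back-substitute: b = ∂h/∂y = -0.005506.
|∇h| = √(-0.008871² + -0.005506²) = 0.01044
Seepage velocity v = K·i/n = 11.0 × 0.01044 / 0.28 = 0.4101 m/day.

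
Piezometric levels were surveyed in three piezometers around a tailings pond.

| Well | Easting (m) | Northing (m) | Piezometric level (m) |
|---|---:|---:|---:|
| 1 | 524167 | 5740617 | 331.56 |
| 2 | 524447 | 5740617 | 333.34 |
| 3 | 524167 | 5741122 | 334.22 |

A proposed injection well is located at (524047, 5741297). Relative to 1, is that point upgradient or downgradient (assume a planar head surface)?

∂h/∂x = (333.34 − 331.56) / (524447 − 524167) = +0.006357
∂h/∂y = (334.22 − 331.56) / (5741122 − 5740617) = +0.005267
Head at (524047, 5741297) = 331.56 + (+0.006357)·(-120) + (+0.005267)·(680) = 334.38 m.
That is higher than the 331.56 m at 1, so the point is upgradient.

upgradient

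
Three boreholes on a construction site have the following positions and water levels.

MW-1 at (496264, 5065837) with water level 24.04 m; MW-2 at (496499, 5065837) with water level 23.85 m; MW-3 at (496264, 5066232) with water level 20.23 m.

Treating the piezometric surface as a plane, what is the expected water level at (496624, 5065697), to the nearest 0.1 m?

25.1 m

∂h/∂x = (23.85 − 24.04) / (496499 − 496264) = -0.0008085
∂h/∂y = (20.23 − 24.04) / (5066232 − 5065837) = -0.009646
h(496624, 5065697) = 24.04 + (-0.0008085)·(360) + (-0.009646)·(-140) = 24.04 -0.291 +1.350 = 25.099 m.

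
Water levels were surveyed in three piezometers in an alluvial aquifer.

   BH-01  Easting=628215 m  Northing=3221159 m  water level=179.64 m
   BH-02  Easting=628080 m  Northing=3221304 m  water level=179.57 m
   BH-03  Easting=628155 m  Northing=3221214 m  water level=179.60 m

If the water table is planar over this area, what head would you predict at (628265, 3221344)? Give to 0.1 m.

Three-point gradient (reference BH-01): Δ to BH-02 = (-135, 145, -0.07), Δ to BH-03 = (-60, 55, -0.04).
∂h/∂x = +0.001529, ∂h/∂y = +0.0009412 (det = 1275).
h(628265, 3221344) = 179.64 + (+0.001529)·(50) + (+0.0009412)·(185) = 179.64 +0.076 +0.174 = 179.891 m.

179.9 m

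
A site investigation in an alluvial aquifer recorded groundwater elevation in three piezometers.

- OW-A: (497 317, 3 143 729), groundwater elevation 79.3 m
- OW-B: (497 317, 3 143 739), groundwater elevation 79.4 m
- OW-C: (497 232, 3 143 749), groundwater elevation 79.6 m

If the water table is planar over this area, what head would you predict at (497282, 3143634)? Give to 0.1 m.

78.4 m

Differences from OW-A: to OW-B (Δx, Δy, Δh) = (0, 10, +0.1); to OW-C = (-85, 20, +0.3).
Determinant of the coordinate differences = 0·20 − (-85)·10 = 850.
∂h/∂x = [(+0.1)·20 − (+0.3)·10] / 850 = -0.001176
∂h/∂y = [0·(+0.3) − (-85)·(+0.1)] / 850 = +0.01000
h(497282, 3143634) = 79.3 + (-0.001176)·(-35) + (+0.01000)·(-95) = 79.3 +0.041 -0.950 = 78.391 m.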